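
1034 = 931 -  - 103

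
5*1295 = 6475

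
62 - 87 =-25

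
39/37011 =1/949 = 0.00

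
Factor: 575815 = 5^1*115163^1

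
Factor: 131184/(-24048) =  - 911/167 = - 167^( - 1) *911^1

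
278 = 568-290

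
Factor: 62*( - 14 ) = -2^2*7^1*31^1 = - 868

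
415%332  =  83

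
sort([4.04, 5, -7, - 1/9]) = [-7, - 1/9, 4.04, 5 ] 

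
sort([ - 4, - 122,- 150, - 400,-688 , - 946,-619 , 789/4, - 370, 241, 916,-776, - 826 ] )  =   [-946, - 826,-776, - 688,-619, - 400,- 370, - 150, -122,-4, 789/4, 241, 916] 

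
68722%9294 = 3664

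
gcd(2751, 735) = 21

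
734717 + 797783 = 1532500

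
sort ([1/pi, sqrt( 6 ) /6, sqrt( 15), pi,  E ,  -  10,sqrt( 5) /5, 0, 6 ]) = [-10 , 0, 1/pi,sqrt(6)/6,sqrt(5)/5,E, pi, sqrt(15 ), 6 ] 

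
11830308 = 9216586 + 2613722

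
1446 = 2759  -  1313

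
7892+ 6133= 14025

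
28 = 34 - 6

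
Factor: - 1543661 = -7^1*103^1*2141^1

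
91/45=91/45 = 2.02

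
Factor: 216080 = 2^4*5^1 * 37^1*73^1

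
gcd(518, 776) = 2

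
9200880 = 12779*720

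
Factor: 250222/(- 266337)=- 2^1*3^(-2) *7^1*61^1  *101^ ( -1) = - 854/909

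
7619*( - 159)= - 1211421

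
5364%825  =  414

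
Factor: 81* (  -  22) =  - 1782 = - 2^1*3^4 * 11^1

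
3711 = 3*1237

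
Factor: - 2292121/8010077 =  - 13^1 * 17^( - 1)*19^(-1 ) * 24799^( - 1)*176317^1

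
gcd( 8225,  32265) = 5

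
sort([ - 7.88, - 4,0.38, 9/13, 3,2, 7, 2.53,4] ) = [ - 7.88, - 4, 0.38,9/13, 2, 2.53,3, 4,7 ]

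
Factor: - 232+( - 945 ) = - 1177 = -11^1*107^1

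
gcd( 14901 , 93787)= 1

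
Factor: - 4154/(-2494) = 2077/1247=29^(  -  1)*31^1*43^ ( - 1)*67^1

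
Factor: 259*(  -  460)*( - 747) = 2^2  *  3^2*5^1*7^1*23^1*37^1*83^1 =88997580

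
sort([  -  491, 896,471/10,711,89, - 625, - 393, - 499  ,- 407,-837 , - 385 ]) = [ - 837,-625, - 499, - 491, - 407, - 393, - 385,471/10,89, 711,896 ]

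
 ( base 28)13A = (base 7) 2363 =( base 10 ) 878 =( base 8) 1556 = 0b1101101110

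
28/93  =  28/93 = 0.30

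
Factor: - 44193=-3^1*14731^1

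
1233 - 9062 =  - 7829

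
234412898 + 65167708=299580606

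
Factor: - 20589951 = -3^1*6863317^1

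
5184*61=316224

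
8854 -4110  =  4744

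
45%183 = 45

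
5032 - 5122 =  - 90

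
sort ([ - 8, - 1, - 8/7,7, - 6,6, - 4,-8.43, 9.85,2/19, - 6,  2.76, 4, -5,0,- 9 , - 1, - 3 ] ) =[ - 9,-8.43, - 8  , - 6, - 6, - 5, - 4,- 3, - 8/7, - 1, - 1, 0, 2/19, 2.76,4, 6, 7,9.85 ] 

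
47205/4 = 47205/4 = 11801.25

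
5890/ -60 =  - 589/6 = -98.17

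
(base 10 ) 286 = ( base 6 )1154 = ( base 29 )9P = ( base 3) 101121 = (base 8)436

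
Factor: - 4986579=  - 3^1* 13^1*29^1*4409^1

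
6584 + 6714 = 13298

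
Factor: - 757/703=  - 19^( - 1 ) * 37^( - 1)*757^1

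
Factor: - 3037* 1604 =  - 4871348=-2^2*401^1 * 3037^1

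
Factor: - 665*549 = -365085 = - 3^2*5^1*7^1*19^1*61^1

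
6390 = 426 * 15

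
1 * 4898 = 4898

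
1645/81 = 20 + 25/81= 20.31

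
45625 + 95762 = 141387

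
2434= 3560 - 1126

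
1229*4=4916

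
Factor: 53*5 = 5^1*53^1 = 265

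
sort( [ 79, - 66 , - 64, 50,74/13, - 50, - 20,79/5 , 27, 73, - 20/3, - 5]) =[ - 66,-64, - 50, - 20, - 20/3, - 5,74/13,79/5 , 27,  50,73,79 ] 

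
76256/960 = 79 + 13/30= 79.43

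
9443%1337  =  84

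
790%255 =25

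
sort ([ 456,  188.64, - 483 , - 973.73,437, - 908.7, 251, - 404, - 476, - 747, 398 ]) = [ - 973.73, - 908.7, - 747, - 483, - 476, - 404,188.64, 251,398 , 437, 456]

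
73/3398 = 73/3398= 0.02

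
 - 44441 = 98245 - 142686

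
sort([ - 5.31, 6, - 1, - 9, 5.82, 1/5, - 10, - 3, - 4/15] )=[- 10, - 9,-5.31,  -  3 , - 1, - 4/15,1/5,5.82, 6]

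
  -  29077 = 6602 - 35679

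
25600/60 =1280/3 =426.67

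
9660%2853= 1101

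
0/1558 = 0 = 0.00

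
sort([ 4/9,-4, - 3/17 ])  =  [ - 4,-3/17 , 4/9 ] 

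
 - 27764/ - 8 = 6941/2 = 3470.50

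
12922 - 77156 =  - 64234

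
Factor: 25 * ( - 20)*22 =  - 11000 = - 2^3 * 5^3*11^1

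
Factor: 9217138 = 2^1 * 7^1 * 658367^1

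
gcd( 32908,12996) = 76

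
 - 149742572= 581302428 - 731045000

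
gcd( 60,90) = 30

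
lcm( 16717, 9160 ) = 668680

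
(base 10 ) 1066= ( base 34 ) VC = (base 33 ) WA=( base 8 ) 2052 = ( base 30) 15g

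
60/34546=30/17273 = 0.00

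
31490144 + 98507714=129997858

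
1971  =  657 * 3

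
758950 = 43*17650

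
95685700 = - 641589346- - 737275046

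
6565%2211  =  2143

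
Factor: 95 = 5^1*19^1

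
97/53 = 1 + 44/53 = 1.83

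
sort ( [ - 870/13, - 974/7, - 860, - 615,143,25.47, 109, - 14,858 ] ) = [ - 860, - 615,  -  974/7 , - 870/13,  -  14,25.47,109,143,858 ] 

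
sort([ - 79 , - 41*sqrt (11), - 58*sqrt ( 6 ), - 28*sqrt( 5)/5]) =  [ - 58*sqrt(6) , - 41*sqrt (11) ,-79, - 28*sqrt( 5 )/5 ]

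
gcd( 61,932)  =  1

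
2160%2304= 2160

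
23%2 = 1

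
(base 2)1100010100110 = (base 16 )18A6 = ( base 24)amm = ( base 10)6310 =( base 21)E6A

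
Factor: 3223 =11^1 * 293^1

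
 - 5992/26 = -231  +  7/13  =  - 230.46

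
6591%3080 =431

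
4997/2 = 2498 + 1/2 = 2498.50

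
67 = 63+4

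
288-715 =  - 427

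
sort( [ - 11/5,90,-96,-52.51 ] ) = [-96, - 52.51,-11/5, 90] 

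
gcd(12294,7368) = 6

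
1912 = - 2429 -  - 4341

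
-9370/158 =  - 60 + 55/79   =  -59.30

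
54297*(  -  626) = - 33989922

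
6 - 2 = 4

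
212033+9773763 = 9985796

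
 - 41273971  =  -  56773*727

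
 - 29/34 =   -  29/34 = -  0.85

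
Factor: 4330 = 2^1 * 5^1*433^1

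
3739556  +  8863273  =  12602829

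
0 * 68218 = 0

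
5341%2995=2346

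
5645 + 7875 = 13520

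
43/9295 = 43/9295 = 0.00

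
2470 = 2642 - 172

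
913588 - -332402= 1245990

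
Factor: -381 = - 3^1 *127^1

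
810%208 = 186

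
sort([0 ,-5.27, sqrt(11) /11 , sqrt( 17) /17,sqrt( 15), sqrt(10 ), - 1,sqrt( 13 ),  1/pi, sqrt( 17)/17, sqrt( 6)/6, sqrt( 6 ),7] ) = [ - 5.27, -1,0,sqrt(17) /17,sqrt( 17 ) /17,sqrt( 11) /11,  1/pi,sqrt(6)/6,sqrt(  6),sqrt( 10 ), sqrt( 13), sqrt( 15 ), 7]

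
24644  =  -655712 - -680356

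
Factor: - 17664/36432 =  - 16/33 = -2^4 * 3^( - 1)*11^(- 1 ) 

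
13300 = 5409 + 7891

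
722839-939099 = -216260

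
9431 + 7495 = 16926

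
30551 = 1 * 30551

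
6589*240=1581360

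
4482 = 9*498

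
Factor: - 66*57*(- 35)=2^1*3^2 * 5^1*7^1 * 11^1*19^1   =  131670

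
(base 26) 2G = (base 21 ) 35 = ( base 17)40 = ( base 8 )104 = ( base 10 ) 68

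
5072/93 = 54 + 50/93 = 54.54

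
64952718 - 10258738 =54693980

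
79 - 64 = 15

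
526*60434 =31788284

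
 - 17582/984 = - 8791/492  =  - 17.87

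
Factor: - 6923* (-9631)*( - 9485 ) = - 632416292305  =  - 5^1*7^2*23^1*  43^1*271^1 * 9631^1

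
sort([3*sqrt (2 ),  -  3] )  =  [ -3,3*sqrt(2 ) ]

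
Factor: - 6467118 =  - 2^1*3^1*7^2*21997^1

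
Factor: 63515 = 5^1*12703^1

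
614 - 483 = 131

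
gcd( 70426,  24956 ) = 2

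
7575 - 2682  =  4893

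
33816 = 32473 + 1343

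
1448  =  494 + 954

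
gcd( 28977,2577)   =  3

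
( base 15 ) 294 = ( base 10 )589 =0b1001001101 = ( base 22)14h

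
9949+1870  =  11819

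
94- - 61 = 155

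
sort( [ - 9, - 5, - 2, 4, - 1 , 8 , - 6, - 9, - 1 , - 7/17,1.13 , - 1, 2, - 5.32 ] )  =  [-9, - 9,-6, - 5.32, - 5,-2, - 1, - 1, - 1, - 7/17 , 1.13,2, 4, 8]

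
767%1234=767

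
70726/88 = 35363/44 =803.70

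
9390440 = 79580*118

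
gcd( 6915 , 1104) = 3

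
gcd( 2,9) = 1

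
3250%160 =50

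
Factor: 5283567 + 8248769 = 13532336   =  2^4 * 845771^1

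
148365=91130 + 57235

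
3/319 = 3/319 = 0.01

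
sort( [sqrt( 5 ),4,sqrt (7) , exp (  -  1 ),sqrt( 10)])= [exp(- 1 ),sqrt(5),sqrt(  7 ),sqrt( 10 ),4]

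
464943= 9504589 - 9039646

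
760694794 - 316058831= 444635963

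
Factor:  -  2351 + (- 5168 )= -73^1 * 103^1 = -  7519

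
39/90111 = 13/30037=0.00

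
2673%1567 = 1106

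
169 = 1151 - 982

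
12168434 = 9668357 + 2500077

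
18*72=1296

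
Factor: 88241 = 88241^1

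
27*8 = 216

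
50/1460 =5/146 = 0.03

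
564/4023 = 188/1341 = 0.14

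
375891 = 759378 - 383487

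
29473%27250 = 2223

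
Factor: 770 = 2^1*5^1*7^1*11^1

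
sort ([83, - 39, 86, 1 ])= [-39, 1,83, 86]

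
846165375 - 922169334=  - 76003959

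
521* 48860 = 25456060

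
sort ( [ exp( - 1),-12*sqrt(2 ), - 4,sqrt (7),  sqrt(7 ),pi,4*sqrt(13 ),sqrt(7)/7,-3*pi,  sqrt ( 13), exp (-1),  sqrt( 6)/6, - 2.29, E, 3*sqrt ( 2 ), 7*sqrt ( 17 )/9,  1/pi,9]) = [-12*sqrt ( 2 ), - 3 * pi, - 4,  -  2.29, 1/pi,exp( - 1 ), exp ( - 1),  sqrt( 7 )/7,  sqrt ( 6)/6,sqrt( 7 ), sqrt( 7 ),E,pi,7*sqrt( 17 ) /9 , sqrt( 13), 3*sqrt ( 2),  9,  4*sqrt( 13 ) ] 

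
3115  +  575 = 3690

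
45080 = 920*49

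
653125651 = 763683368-110557717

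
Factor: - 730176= - 2^6*3^1*3803^1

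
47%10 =7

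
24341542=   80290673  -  55949131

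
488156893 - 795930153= - 307773260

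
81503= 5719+75784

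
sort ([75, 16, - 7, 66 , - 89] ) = [ - 89, - 7, 16,66, 75 ] 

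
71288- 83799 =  - 12511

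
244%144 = 100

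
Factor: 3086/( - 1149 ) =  - 2^1*3^ ( - 1)*383^( - 1)*1543^1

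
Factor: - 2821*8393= -23676653=   -7^2*11^1*13^1 * 31^1*109^1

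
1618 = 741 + 877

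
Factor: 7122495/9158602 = 2^( - 1 )*3^1*5^1*337^1*1409^1 * 4579301^( - 1)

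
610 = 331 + 279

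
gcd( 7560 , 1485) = 135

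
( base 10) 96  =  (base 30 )36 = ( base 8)140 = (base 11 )88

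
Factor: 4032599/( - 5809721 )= - 4032599^1*5809721^( -1)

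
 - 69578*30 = -2087340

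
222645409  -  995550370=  -772904961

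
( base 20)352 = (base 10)1302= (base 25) 222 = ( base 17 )48a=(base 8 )2426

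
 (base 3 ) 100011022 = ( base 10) 6677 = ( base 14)260d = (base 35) 5fr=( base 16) 1a15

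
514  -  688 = -174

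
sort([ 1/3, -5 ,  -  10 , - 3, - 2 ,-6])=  [-10, - 6, - 5, - 3, - 2,1/3] 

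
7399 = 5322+2077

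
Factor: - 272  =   - 2^4 * 17^1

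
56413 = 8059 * 7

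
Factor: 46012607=233^1*197479^1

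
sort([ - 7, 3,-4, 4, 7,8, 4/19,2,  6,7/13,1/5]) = [ - 7, - 4, 1/5,  4/19,7/13,2,3 , 4, 6, 7,8]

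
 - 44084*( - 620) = 27332080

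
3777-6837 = - 3060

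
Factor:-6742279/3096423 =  - 3^(-2)*11^(-1)*31277^( - 1 )*6742279^1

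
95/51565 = 19/10313  =  0.00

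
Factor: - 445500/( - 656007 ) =13500/19879 = 2^2*3^3*5^3*103^(-1)*193^( - 1)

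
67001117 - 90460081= - 23458964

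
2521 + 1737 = 4258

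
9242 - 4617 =4625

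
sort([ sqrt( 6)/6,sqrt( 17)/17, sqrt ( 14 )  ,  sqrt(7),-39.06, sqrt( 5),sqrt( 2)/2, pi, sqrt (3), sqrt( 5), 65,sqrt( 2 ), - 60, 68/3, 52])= [ - 60, - 39.06, sqrt( 17) /17, sqrt(6 )/6, sqrt( 2) /2,sqrt( 2), sqrt( 3) , sqrt(5 ),sqrt( 5 ),sqrt(7), pi, sqrt( 14),68/3, 52,  65]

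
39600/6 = 6600 = 6600.00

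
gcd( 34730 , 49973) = 1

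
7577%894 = 425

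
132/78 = 1 + 9/13=1.69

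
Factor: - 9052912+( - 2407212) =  - 2^2*13^1*73^1*3019^1 = - 11460124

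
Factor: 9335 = 5^1 * 1867^1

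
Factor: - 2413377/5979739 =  - 3^2 * 1013^( - 1)*5903^( - 1 ) * 268153^1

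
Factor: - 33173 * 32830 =-2^1*5^1*7^4*67^1 * 677^1 = - 1089069590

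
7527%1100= 927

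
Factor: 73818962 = 2^1 * 7^1*5272783^1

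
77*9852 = 758604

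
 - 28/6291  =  -1 + 6263/6291= - 0.00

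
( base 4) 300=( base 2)110000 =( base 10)48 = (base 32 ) 1g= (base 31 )1H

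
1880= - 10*( - 188) 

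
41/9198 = 41/9198  =  0.00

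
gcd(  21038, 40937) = 67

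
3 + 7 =10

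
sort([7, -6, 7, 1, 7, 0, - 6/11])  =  [-6, - 6/11,0,1,7,7, 7] 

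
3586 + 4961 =8547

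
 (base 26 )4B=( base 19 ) 61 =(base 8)163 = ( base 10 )115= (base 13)8B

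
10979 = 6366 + 4613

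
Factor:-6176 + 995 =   -  3^1*11^1*157^1 = -  5181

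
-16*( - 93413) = 1494608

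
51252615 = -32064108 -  - 83316723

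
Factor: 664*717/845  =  2^3 * 3^1*5^ (  -  1 )*13^(-2)*83^1*239^1 = 476088/845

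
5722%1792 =346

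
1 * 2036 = 2036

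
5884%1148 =144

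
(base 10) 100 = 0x64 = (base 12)84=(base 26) 3M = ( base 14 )72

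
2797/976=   2 + 845/976 =2.87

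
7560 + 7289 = 14849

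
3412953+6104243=9517196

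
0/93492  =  0 = 0.00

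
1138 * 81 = 92178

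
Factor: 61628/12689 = 2^2*7^1*31^1*71^1*12689^( - 1)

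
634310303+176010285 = 810320588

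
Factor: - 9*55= - 3^2 * 5^1*11^1 = -495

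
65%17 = 14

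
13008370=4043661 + 8964709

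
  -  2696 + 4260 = 1564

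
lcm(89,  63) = 5607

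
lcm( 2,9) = 18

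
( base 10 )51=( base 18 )2F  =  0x33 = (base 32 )1J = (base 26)1p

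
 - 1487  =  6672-8159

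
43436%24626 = 18810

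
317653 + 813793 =1131446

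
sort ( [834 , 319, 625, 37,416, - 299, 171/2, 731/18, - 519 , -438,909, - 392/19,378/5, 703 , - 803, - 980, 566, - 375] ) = [ - 980, - 803, - 519, - 438 ,- 375 , - 299 , - 392/19, 37,731/18,378/5,  171/2,319, 416,566,625 , 703, 834, 909 ] 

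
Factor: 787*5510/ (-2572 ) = -2^( - 1 )*5^1*19^1*29^1*643^( - 1)*787^1 = - 2168185/1286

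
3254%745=274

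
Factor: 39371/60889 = 39371^1*60889^ ( - 1)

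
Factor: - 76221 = - 3^4*941^1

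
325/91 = 3 + 4/7 = 3.57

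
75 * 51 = 3825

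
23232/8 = 2904 = 2904.00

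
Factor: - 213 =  - 3^1*71^1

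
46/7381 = 46/7381 = 0.01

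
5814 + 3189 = 9003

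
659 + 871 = 1530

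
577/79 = 577/79 = 7.30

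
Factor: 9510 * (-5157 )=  - 49043070 = - 2^1*3^4*5^1 * 191^1*317^1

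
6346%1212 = 286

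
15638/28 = 1117/2 = 558.50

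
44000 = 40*1100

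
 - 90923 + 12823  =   - 78100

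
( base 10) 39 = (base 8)47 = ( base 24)1F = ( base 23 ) 1G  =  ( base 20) 1J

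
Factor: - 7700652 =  - 2^2 * 3^2*409^1*523^1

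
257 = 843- 586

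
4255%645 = 385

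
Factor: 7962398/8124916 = 2^(  -  1)*811^1*4909^1*2031229^( - 1) = 3981199/4062458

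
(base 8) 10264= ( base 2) 1000010110100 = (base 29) 52D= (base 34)3NQ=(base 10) 4276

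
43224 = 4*10806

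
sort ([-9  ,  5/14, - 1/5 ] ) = [ - 9,-1/5,5/14]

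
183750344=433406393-249656049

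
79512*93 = 7394616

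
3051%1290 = 471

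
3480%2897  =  583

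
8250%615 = 255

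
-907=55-962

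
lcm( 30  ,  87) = 870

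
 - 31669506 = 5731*( - 5526) 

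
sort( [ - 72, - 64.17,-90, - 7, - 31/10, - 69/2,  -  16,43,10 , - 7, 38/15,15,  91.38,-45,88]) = [-90,-72, - 64.17,- 45, - 69/2,-16, - 7,  -  7, - 31/10, 38/15, 10 , 15,43, 88, 91.38 ] 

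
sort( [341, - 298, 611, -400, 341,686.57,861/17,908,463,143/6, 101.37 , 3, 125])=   [ - 400,  -  298,3, 143/6,861/17, 101.37, 125, 341,341, 463, 611,686.57,  908]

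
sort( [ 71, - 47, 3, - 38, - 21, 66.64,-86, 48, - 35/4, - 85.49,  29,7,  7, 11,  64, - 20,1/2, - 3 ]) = [ - 86, - 85.49,-47, - 38, - 21, - 20, - 35/4, - 3,  1/2 , 3, 7,  7 , 11, 29, 48 , 64,  66.64, 71 ] 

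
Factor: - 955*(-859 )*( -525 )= - 430681125 = - 3^1 * 5^3*7^1 * 191^1*859^1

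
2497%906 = 685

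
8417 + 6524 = 14941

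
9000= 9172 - 172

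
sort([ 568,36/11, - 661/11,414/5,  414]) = [ - 661/11,36/11,414/5,414,568 ]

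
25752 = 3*8584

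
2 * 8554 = 17108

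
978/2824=489/1412 = 0.35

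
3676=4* 919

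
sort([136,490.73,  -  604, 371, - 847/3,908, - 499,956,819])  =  [ - 604,-499, - 847/3  ,  136, 371,490.73,819,908,956 ] 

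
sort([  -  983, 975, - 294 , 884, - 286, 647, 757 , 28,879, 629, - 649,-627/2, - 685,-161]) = [ - 983, - 685, - 649,  -  627/2,-294, - 286  ,  -  161, 28, 629,647, 757, 879,  884, 975]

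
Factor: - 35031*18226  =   - 638475006 = - 2^1*3^1*13^1 *701^1* 11677^1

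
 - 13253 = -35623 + 22370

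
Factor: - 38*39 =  - 1482 = -2^1 * 3^1 * 13^1 * 19^1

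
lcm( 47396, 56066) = 4597412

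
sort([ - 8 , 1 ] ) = [ -8, 1 ]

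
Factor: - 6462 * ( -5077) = 2^1 * 3^2*359^1 *5077^1 = 32807574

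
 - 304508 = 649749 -954257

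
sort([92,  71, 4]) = [4,71,  92 ] 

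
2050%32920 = 2050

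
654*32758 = 21423732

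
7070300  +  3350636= 10420936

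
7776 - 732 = 7044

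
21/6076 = 3/868 = 0.00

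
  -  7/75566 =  - 1+75559/75566 = - 0.00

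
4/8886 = 2/4443 = 0.00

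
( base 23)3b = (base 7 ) 143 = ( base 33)2e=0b1010000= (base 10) 80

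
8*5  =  40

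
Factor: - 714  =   - 2^1  *3^1  *  7^1*17^1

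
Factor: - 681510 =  - 2^1*3^1*5^1*22717^1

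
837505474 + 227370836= 1064876310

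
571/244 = 571/244  =  2.34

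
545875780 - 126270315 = 419605465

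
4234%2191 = 2043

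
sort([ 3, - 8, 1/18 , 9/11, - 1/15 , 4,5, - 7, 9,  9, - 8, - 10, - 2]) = [ - 10, - 8, - 8, -7,-2, - 1/15,1/18,9/11 , 3 , 4,5,  9 , 9]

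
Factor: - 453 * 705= -319365 = -3^2*5^1*47^1*151^1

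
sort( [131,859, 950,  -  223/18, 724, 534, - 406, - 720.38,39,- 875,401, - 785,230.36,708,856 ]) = [ - 875, - 785, - 720.38,-406,-223/18,39, 131,  230.36,  401,534,708, 724, 856,859, 950]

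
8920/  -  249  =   - 36 + 44/249 = -35.82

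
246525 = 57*4325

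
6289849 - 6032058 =257791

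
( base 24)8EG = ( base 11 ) 37AA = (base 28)694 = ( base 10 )4960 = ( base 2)1001101100000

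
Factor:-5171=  - 5171^1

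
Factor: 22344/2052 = 98/9 = 2^1 * 3^(-2)*7^2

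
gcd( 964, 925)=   1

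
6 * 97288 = 583728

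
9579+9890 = 19469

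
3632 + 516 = 4148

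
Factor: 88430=2^1*5^1*37^1 * 239^1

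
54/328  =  27/164 = 0.16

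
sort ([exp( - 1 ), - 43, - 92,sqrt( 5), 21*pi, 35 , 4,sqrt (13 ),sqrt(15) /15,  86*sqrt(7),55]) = [ - 92, - 43,sqrt(15)/15 , exp(-1 ),sqrt( 5),sqrt(13),  4 , 35, 55,21*pi, 86 * sqrt ( 7) ]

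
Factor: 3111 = 3^1*17^1 * 61^1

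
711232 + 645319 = 1356551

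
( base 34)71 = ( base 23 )A9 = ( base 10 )239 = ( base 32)7F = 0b11101111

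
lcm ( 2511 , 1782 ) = 55242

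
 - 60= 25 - 85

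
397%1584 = 397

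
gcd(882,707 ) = 7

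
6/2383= 6/2383 = 0.00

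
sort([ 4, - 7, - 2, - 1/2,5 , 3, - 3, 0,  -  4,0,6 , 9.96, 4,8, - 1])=[ - 7, -4,-3,- 2 , - 1, - 1/2, 0,0, 3,4, 4,5, 6,8, 9.96 ]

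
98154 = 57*1722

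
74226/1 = 74226   =  74226.00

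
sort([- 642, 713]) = [ - 642,713 ] 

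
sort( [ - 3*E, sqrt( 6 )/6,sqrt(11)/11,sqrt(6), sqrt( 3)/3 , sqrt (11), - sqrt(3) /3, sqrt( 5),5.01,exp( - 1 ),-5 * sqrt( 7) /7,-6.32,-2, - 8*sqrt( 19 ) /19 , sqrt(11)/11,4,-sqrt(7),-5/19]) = [-3*E, - 6.32,  -  sqrt( 7), - 2 , - 5 * sqrt(7) /7, - 8 * sqrt( 19)/19,-sqrt( 3) /3, - 5/19, sqrt( 11)/11,sqrt( 11) /11,  exp (  -  1),sqrt( 6)/6, sqrt(3) /3 , sqrt( 5),sqrt( 6),sqrt(11) , 4, 5.01]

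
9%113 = 9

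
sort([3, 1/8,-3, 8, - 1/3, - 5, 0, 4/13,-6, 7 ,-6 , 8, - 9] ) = [ - 9, - 6,-6,- 5, - 3 , - 1/3,0,  1/8, 4/13,  3, 7, 8,8] 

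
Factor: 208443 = 3^1*69481^1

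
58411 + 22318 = 80729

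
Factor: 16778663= 11^1*1525333^1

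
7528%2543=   2442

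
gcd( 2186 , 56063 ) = 1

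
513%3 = 0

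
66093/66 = 22031/22 = 1001.41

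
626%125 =1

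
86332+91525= 177857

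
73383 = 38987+34396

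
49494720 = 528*93740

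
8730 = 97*90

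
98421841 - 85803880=12617961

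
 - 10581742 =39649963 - 50231705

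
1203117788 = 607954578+595163210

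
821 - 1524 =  - 703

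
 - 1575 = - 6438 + 4863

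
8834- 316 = 8518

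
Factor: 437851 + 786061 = 1223912 = 2^3*152989^1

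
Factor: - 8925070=-2^1*5^1*7^1*11^1*67^1*173^1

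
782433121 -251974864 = 530458257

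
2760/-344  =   - 345/43= -8.02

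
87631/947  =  92+507/947 = 92.54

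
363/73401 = 121/24467 = 0.00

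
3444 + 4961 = 8405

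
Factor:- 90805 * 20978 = - 2^1 * 5^1 * 11^1* 13^1*17^1 *127^1*  617^1 = -1904907290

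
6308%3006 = 296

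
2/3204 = 1/1602 = 0.00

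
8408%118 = 30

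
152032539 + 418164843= 570197382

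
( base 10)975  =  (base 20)28F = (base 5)12400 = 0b1111001111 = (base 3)1100010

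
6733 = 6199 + 534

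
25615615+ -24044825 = 1570790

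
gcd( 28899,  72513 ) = 9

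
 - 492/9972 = - 1  +  790/831=-  0.05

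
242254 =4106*59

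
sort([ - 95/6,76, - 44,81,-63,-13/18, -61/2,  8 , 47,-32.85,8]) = [ - 63, - 44, - 32.85, - 61/2, - 95/6,-13/18, 8, 8, 47, 76,81]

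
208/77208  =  26/9651   =  0.00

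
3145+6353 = 9498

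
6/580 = 3/290  =  0.01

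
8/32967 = 8/32967 = 0.00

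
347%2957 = 347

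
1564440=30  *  52148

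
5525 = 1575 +3950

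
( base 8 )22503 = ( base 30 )aht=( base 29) b9r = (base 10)9539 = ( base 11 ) 7192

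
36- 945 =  - 909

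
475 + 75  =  550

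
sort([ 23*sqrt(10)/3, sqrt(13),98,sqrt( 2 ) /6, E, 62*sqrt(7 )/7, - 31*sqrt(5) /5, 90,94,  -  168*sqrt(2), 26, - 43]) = [-168*sqrt (2), - 43, - 31*sqrt( 5)/5,sqrt( 2)/6,  E, sqrt (13), 62*sqrt(7)/7, 23 * sqrt(10)/3,26, 90 , 94, 98 ] 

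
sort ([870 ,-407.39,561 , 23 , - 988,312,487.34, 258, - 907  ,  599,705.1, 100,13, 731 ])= [-988, - 907, - 407.39,13,23,100, 258,312,487.34 , 561,599,705.1,  731,870 ] 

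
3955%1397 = 1161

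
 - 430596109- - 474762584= 44166475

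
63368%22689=17990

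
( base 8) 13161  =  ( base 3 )21212210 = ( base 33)593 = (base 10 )5745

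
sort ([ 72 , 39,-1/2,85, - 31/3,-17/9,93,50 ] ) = [-31/3, - 17/9, - 1/2,39, 50,72,85, 93 ] 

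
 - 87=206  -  293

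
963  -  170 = 793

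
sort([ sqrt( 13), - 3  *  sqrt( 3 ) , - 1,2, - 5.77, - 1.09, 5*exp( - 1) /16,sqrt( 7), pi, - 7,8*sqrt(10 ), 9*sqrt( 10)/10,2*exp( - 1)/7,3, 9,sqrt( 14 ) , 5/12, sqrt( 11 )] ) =[-7,  -  5.77, - 3 *sqrt( 3), - 1.09,-1,2 * exp( - 1)/7,5*exp( - 1 )/16,5/12,2,  sqrt (7),  9*sqrt( 10) /10,3 , pi,sqrt( 11),sqrt( 13),sqrt(14), 9,8*sqrt( 10)]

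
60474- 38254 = 22220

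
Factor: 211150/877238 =105575/438619 = 5^2*31^( -1)*41^1 * 103^1*14149^( - 1)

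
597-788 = -191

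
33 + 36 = 69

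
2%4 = 2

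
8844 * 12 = 106128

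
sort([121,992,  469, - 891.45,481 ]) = [ - 891.45,121, 469, 481, 992 ]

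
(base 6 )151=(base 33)21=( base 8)103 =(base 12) 57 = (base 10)67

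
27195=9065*3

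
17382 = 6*2897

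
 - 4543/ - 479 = 4543/479 =9.48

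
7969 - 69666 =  - 61697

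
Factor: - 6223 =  - 7^2*127^1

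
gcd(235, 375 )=5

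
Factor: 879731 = 139^1*6329^1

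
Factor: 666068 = 2^2*13^1*12809^1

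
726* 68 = 49368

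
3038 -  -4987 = 8025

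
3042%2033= 1009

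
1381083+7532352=8913435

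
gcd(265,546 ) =1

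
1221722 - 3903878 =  - 2682156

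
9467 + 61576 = 71043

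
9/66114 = 1/7346 = 0.00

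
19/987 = 19/987= 0.02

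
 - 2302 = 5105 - 7407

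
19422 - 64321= - 44899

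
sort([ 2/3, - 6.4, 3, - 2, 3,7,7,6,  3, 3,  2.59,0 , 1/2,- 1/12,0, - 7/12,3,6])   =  [-6.4,  -  2 , - 7/12, - 1/12,0,0, 1/2,2/3,2.59,3, 3,3, 3,3,6, 6, 7,7]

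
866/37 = 23 + 15/37 = 23.41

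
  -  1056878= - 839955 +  - 216923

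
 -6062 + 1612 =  - 4450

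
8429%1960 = 589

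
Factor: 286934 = 2^1*143467^1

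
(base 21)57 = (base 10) 112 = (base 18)64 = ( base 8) 160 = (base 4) 1300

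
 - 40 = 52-92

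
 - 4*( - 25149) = 100596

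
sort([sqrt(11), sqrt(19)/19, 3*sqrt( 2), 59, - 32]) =[ - 32 , sqrt( 19)/19 , sqrt(11 ), 3*sqrt(2) , 59] 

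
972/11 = 88 + 4/11=88.36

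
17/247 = 17/247 = 0.07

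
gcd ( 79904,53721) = 1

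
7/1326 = 7/1326 =0.01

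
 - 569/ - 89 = 6 + 35/89= 6.39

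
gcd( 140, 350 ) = 70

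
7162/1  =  7162=7162.00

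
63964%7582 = 3308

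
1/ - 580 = -1 + 579/580 =-0.00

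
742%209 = 115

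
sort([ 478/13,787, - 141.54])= [ - 141.54, 478/13 , 787]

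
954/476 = 477/238 = 2.00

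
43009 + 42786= 85795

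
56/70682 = 28/35341 = 0.00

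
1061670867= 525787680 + 535883187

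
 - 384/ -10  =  192/5  =  38.40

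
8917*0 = 0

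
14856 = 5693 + 9163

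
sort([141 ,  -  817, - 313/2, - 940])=[ - 940, - 817,  -  313/2,141]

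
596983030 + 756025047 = 1353008077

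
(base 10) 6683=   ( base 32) 6gr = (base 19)i9e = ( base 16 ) 1a1b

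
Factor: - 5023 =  - 5023^1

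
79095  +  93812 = 172907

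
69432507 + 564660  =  69997167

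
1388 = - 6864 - - 8252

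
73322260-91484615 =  - 18162355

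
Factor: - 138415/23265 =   -  589/99 = -3^( - 2 )*11^( - 1 )*19^1*31^1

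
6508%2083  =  259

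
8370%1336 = 354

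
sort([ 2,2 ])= [ 2, 2]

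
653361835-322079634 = 331282201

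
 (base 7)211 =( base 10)106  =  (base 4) 1222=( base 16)6a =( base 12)8a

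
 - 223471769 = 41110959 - 264582728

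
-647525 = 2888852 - 3536377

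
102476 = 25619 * 4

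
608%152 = 0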